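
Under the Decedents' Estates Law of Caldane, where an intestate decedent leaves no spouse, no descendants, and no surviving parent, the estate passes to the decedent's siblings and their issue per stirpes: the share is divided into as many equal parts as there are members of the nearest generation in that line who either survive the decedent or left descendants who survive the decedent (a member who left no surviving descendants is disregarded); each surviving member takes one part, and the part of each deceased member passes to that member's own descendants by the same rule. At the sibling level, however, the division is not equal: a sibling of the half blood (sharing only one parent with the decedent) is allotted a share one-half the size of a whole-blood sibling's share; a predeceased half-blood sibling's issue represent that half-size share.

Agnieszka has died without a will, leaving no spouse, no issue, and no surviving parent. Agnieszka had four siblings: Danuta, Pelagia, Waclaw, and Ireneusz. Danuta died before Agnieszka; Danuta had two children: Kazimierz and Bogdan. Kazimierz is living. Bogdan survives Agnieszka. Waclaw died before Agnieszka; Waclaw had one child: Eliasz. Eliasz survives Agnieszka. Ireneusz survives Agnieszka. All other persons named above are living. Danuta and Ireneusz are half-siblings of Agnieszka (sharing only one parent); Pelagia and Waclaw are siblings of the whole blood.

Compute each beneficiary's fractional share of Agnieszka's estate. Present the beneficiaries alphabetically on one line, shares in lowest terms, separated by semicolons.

Bogdan 1/12; Eliasz 1/3; Ireneusz 1/6; Kazimierz 1/12; Pelagia 1/3

No spouse, descendants, or parent survives, so the estate passes to Agnieszka's siblings per stirpes.
Half-blood siblings count for one-half the weight of whole-blood siblings at the initial division.
Dividing 1 in proportion to weights (total weight 3): Danuta (weight 1/2) → 1/6; Pelagia (weight 1) → 1/3; Waclaw (weight 1) → 1/3; Ireneusz (weight 1/2) → 1/6.
Danuta predeceased; the 1/6 allotted to Danuta's branch passes to Danuta's issue by representation.
The 1/6 is divided into 2 equal shares of 1/12 among Kazimierz, Bogdan.
Kazimierz is living and takes 1/12.
Bogdan is living and takes 1/12.
Pelagia is living and takes 1/3.
Waclaw predeceased; the 1/3 allotted to Waclaw's branch passes to Waclaw's issue by representation.
Eliasz is the sole taker at this level and receives the full 1/3.
Ireneusz is living and takes 1/6.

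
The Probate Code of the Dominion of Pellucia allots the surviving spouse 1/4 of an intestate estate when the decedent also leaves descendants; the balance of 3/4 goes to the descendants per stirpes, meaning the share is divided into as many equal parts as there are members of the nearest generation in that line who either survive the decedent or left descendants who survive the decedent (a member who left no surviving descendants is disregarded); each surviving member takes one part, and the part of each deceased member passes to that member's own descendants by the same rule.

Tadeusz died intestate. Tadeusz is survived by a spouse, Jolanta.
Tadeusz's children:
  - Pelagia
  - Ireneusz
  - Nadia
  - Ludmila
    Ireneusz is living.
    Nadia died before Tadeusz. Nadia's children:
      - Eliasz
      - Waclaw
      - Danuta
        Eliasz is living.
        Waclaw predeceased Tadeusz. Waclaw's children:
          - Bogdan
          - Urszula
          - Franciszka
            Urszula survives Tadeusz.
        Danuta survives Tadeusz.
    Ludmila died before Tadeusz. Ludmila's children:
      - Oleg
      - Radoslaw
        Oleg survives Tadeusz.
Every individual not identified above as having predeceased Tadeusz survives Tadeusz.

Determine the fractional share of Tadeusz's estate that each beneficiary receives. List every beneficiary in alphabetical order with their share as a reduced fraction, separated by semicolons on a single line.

Bogdan 1/48; Danuta 1/16; Eliasz 1/16; Franciszka 1/48; Ireneusz 3/16; Jolanta 1/4; Oleg 3/32; Pelagia 3/16; Radoslaw 3/32; Urszula 1/48

Jolanta, as surviving spouse, takes 1/4.
The remaining 3/4 passes to Tadeusz's descendants per stirpes.
The 3/4 is divided into 4 equal shares of 3/16 among Pelagia, Ireneusz, Nadia, Ludmila.
Pelagia is living and takes 3/16.
Ireneusz is living and takes 3/16.
Nadia predeceased; the 3/16 allotted to Nadia's branch passes to Nadia's issue by representation.
The 3/16 is divided into 3 equal shares of 1/16 among Eliasz, Waclaw, Danuta.
Eliasz is living and takes 1/16.
Waclaw predeceased; the 1/16 allotted to Waclaw's branch passes to Waclaw's issue by representation.
The 1/16 is divided into 3 equal shares of 1/48 among Bogdan, Urszula, Franciszka.
Bogdan is living and takes 1/48.
Urszula is living and takes 1/48.
Franciszka is living and takes 1/48.
Danuta is living and takes 1/16.
Ludmila predeceased; the 3/16 allotted to Ludmila's branch passes to Ludmila's issue by representation.
The 3/16 is divided into 2 equal shares of 3/32 among Oleg, Radoslaw.
Oleg is living and takes 3/32.
Radoslaw is living and takes 3/32.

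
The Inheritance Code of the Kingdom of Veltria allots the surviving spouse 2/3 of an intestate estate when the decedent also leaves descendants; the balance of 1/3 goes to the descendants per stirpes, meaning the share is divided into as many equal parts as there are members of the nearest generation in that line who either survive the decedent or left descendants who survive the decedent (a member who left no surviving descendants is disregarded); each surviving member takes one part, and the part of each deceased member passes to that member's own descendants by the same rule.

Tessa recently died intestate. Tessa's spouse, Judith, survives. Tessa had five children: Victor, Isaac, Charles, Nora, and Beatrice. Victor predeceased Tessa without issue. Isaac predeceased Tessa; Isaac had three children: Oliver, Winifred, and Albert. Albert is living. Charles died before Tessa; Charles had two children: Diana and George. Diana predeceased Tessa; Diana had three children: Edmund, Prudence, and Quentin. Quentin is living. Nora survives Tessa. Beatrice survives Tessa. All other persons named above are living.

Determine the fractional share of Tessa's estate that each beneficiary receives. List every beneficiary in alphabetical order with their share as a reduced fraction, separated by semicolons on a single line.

Judith, as surviving spouse, takes 2/3.
The remaining 1/3 passes to Tessa's descendants per stirpes.
Victor left no surviving issue, so that branch lapses and is disregarded.
The 1/3 is divided into 4 equal shares of 1/12 among Isaac, Charles, Nora, Beatrice.
Isaac predeceased; the 1/12 allotted to Isaac's branch passes to Isaac's issue by representation.
The 1/12 is divided into 3 equal shares of 1/36 among Oliver, Winifred, Albert.
Oliver is living and takes 1/36.
Winifred is living and takes 1/36.
Albert is living and takes 1/36.
Charles predeceased; the 1/12 allotted to Charles's branch passes to Charles's issue by representation.
The 1/12 is divided into 2 equal shares of 1/24 among Diana, George.
Diana predeceased; the 1/24 allotted to Diana's branch passes to Diana's issue by representation.
The 1/24 is divided into 3 equal shares of 1/72 among Edmund, Prudence, Quentin.
Edmund is living and takes 1/72.
Prudence is living and takes 1/72.
Quentin is living and takes 1/72.
George is living and takes 1/24.
Nora is living and takes 1/12.
Beatrice is living and takes 1/12.

Albert 1/36; Beatrice 1/12; Edmund 1/72; George 1/24; Judith 2/3; Nora 1/12; Oliver 1/36; Prudence 1/72; Quentin 1/72; Winifred 1/36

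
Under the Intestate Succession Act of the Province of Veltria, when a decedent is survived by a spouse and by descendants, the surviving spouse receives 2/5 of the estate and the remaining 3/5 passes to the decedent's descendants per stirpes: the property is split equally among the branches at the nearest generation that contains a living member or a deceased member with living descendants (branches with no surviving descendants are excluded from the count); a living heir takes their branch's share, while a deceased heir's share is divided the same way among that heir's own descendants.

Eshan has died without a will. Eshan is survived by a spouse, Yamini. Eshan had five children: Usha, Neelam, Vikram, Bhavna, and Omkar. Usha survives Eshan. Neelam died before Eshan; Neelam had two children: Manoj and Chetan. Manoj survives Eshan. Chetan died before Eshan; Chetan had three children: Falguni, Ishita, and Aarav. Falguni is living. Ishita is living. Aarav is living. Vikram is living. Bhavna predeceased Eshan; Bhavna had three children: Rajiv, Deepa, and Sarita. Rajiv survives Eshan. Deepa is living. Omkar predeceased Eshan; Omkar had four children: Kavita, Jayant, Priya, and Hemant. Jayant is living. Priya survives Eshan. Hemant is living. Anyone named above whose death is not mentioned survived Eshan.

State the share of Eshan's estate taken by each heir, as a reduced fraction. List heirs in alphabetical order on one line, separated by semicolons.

Aarav 1/50; Deepa 1/25; Falguni 1/50; Hemant 3/100; Ishita 1/50; Jayant 3/100; Kavita 3/100; Manoj 3/50; Priya 3/100; Rajiv 1/25; Sarita 1/25; Usha 3/25; Vikram 3/25; Yamini 2/5

Yamini, as surviving spouse, takes 2/5.
The remaining 3/5 passes to Eshan's descendants per stirpes.
The 3/5 is divided into 5 equal shares of 3/25 among Usha, Neelam, Vikram, Bhavna, Omkar.
Usha is living and takes 3/25.
Neelam predeceased; the 3/25 allotted to Neelam's branch passes to Neelam's issue by representation.
The 3/25 is divided into 2 equal shares of 3/50 among Manoj, Chetan.
Manoj is living and takes 3/50.
Chetan predeceased; the 3/50 allotted to Chetan's branch passes to Chetan's issue by representation.
The 3/50 is divided into 3 equal shares of 1/50 among Falguni, Ishita, Aarav.
Falguni is living and takes 1/50.
Ishita is living and takes 1/50.
Aarav is living and takes 1/50.
Vikram is living and takes 3/25.
Bhavna predeceased; the 3/25 allotted to Bhavna's branch passes to Bhavna's issue by representation.
The 3/25 is divided into 3 equal shares of 1/25 among Rajiv, Deepa, Sarita.
Rajiv is living and takes 1/25.
Deepa is living and takes 1/25.
Sarita is living and takes 1/25.
Omkar predeceased; the 3/25 allotted to Omkar's branch passes to Omkar's issue by representation.
The 3/25 is divided into 4 equal shares of 3/100 among Kavita, Jayant, Priya, Hemant.
Kavita is living and takes 3/100.
Jayant is living and takes 3/100.
Priya is living and takes 3/100.
Hemant is living and takes 3/100.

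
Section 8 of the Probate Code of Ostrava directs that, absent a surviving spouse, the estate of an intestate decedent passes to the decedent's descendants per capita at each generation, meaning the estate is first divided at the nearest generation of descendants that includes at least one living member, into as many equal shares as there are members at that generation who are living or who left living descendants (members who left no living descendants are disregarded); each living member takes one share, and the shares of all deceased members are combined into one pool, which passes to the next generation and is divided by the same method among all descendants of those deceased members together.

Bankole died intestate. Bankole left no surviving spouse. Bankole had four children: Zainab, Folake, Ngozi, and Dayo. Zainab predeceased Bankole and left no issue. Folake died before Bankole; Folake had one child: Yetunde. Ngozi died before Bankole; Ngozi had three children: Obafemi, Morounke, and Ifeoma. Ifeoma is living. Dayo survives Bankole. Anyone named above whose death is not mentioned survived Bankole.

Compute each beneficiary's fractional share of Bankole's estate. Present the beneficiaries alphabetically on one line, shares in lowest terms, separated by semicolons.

There is no surviving spouse, so the entire estate passes to Bankole's descendants per capita at each generation.
At generation 1 (Folake, Ngozi, Dayo) there are 3 shares of (1)/3 = 1/3 each.
Living: Dayo — each takes 1/3.
Deceased: Folake and Ngozi. Their combined 2/3 is pooled and carried to generation 2.
At generation 2 (Yetunde, Obafemi, Morounke, Ifeoma) there are 4 shares of (2/3)/4 = 1/6 each.
Living: Yetunde, Obafemi, Morounke, and Ifeoma — each takes 1/6.

Dayo 1/3; Ifeoma 1/6; Morounke 1/6; Obafemi 1/6; Yetunde 1/6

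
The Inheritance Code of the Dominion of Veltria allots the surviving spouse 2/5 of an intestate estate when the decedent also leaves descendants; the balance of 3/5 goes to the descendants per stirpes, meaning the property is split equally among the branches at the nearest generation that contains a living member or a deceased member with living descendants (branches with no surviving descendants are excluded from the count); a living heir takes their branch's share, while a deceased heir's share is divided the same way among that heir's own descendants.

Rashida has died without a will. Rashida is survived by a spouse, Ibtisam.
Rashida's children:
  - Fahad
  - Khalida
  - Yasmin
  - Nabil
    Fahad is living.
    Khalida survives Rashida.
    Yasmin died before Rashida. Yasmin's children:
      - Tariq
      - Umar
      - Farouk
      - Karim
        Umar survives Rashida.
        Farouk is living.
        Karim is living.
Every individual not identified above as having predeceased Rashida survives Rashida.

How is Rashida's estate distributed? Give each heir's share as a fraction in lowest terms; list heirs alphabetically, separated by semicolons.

Fahad 3/20; Farouk 3/80; Ibtisam 2/5; Karim 3/80; Khalida 3/20; Nabil 3/20; Tariq 3/80; Umar 3/80

Ibtisam, as surviving spouse, takes 2/5.
The remaining 3/5 passes to Rashida's descendants per stirpes.
The 3/5 is divided into 4 equal shares of 3/20 among Fahad, Khalida, Yasmin, Nabil.
Fahad is living and takes 3/20.
Khalida is living and takes 3/20.
Yasmin predeceased; the 3/20 allotted to Yasmin's branch passes to Yasmin's issue by representation.
The 3/20 is divided into 4 equal shares of 3/80 among Tariq, Umar, Farouk, Karim.
Tariq is living and takes 3/80.
Umar is living and takes 3/80.
Farouk is living and takes 3/80.
Karim is living and takes 3/80.
Nabil is living and takes 3/20.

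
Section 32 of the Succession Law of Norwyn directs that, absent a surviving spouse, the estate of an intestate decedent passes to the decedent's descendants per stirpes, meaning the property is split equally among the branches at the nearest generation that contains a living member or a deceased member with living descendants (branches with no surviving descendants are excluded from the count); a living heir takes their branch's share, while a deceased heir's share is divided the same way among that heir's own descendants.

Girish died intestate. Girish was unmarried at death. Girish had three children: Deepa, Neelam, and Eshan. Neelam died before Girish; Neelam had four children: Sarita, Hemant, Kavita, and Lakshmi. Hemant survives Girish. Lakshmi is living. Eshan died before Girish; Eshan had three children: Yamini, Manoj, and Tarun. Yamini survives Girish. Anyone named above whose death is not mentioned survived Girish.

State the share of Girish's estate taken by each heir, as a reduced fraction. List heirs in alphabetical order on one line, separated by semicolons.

Deepa 1/3; Hemant 1/12; Kavita 1/12; Lakshmi 1/12; Manoj 1/9; Sarita 1/12; Tarun 1/9; Yamini 1/9

There is no surviving spouse, so the entire estate passes to Girish's descendants per stirpes.
The estate is divided into 3 equal shares of 1/3 among Deepa, Neelam, Eshan.
Deepa is living and takes 1/3.
Neelam predeceased; the 1/3 allotted to Neelam's branch passes to Neelam's issue by representation.
The 1/3 is divided into 4 equal shares of 1/12 among Sarita, Hemant, Kavita, Lakshmi.
Sarita is living and takes 1/12.
Hemant is living and takes 1/12.
Kavita is living and takes 1/12.
Lakshmi is living and takes 1/12.
Eshan predeceased; the 1/3 allotted to Eshan's branch passes to Eshan's issue by representation.
The 1/3 is divided into 3 equal shares of 1/9 among Yamini, Manoj, Tarun.
Yamini is living and takes 1/9.
Manoj is living and takes 1/9.
Tarun is living and takes 1/9.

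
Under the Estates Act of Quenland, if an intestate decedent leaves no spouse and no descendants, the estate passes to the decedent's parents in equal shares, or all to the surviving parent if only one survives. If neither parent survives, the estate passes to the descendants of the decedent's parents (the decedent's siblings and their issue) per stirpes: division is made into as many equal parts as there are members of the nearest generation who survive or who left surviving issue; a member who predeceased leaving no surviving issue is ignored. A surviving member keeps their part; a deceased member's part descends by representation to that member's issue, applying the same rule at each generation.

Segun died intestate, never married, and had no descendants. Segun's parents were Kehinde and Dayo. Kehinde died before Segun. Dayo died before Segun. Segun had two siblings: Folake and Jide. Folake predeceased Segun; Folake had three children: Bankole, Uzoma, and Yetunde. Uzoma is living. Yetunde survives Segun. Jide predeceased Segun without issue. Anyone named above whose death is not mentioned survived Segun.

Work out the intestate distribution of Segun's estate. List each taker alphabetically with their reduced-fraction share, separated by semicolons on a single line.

Neither parent survives and there are no descendants, so the estate passes to Segun's siblings and their issue per stirpes.
Jide left no surviving issue, so that branch lapses and is disregarded.
Folake's line is the sole branch at this level, so the full 1 passes to Folake's issue by representation.
The estate is divided into 3 equal shares of 1/3 among Bankole, Uzoma, Yetunde.
Bankole is living and takes 1/3.
Uzoma is living and takes 1/3.
Yetunde is living and takes 1/3.

Bankole 1/3; Uzoma 1/3; Yetunde 1/3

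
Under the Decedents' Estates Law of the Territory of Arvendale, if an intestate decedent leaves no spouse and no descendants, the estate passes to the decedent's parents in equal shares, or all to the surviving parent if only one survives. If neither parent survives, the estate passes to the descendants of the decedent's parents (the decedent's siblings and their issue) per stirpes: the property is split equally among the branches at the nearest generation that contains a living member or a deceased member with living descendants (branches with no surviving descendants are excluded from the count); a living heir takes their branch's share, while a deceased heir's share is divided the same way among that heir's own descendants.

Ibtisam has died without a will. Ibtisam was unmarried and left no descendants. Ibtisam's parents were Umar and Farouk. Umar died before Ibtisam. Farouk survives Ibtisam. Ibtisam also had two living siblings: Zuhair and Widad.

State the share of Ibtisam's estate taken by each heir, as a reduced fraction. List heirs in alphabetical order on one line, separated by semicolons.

Farouk 1

Only one parent, Farouk, survives, so Farouk takes the entire estate. The siblings take nothing because a surviving parent has priority.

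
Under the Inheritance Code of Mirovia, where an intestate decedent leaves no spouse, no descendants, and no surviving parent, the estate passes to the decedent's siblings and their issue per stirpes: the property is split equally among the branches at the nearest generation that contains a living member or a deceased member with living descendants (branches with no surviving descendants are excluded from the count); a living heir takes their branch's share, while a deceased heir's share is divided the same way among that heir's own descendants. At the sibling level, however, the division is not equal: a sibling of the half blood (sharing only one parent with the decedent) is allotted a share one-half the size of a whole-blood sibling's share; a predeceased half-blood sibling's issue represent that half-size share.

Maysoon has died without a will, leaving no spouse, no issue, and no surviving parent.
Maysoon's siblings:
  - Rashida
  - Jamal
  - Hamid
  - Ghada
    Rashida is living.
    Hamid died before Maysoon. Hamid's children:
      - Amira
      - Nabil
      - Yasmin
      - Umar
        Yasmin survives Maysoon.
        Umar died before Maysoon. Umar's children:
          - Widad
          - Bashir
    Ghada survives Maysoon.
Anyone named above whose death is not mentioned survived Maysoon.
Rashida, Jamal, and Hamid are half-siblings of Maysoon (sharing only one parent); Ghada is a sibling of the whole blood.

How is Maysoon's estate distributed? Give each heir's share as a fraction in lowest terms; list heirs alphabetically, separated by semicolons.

No spouse, descendants, or parent survives, so the estate passes to Maysoon's siblings per stirpes.
Half-blood siblings count for one-half the weight of whole-blood siblings at the initial division.
Dividing 1 in proportion to weights (total weight 5/2): Rashida (weight 1/2) → 1/5; Jamal (weight 1/2) → 1/5; Hamid (weight 1/2) → 1/5; Ghada (weight 1) → 2/5.
Rashida is living and takes 1/5.
Jamal is living and takes 1/5.
Hamid predeceased; the 1/5 allotted to Hamid's branch passes to Hamid's issue by representation.
The 1/5 is divided into 4 equal shares of 1/20 among Amira, Nabil, Yasmin, Umar.
Amira is living and takes 1/20.
Nabil is living and takes 1/20.
Yasmin is living and takes 1/20.
Umar predeceased; the 1/20 allotted to Umar's branch passes to Umar's issue by representation.
The 1/20 is divided into 2 equal shares of 1/40 among Widad, Bashir.
Widad is living and takes 1/40.
Bashir is living and takes 1/40.
Ghada is living and takes 2/5.

Amira 1/20; Bashir 1/40; Ghada 2/5; Jamal 1/5; Nabil 1/20; Rashida 1/5; Widad 1/40; Yasmin 1/20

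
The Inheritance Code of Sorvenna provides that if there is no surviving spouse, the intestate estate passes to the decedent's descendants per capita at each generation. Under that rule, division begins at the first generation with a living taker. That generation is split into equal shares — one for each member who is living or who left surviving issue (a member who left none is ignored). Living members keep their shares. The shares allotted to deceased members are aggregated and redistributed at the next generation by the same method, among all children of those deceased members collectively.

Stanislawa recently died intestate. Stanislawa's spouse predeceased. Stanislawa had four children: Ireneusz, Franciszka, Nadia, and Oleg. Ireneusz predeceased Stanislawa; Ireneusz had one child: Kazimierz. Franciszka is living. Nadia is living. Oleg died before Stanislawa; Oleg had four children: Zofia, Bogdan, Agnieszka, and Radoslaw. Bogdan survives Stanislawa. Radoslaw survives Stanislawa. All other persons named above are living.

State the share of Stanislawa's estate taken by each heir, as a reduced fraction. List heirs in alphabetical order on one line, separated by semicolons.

There is no surviving spouse, so the entire estate passes to Stanislawa's descendants per capita at each generation.
At generation 1 (Ireneusz, Franciszka, Nadia, Oleg) there are 4 shares of (1)/4 = 1/4 each.
Living: Franciszka and Nadia — each takes 1/4.
Deceased: Ireneusz and Oleg. Their combined 1/2 is pooled and carried to generation 2.
At generation 2 (Kazimierz, Zofia, Bogdan, Agnieszka, Radoslaw) there are 5 shares of (1/2)/5 = 1/10 each.
Living: Kazimierz, Zofia, Bogdan, Agnieszka, and Radoslaw — each takes 1/10.

Agnieszka 1/10; Bogdan 1/10; Franciszka 1/4; Kazimierz 1/10; Nadia 1/4; Radoslaw 1/10; Zofia 1/10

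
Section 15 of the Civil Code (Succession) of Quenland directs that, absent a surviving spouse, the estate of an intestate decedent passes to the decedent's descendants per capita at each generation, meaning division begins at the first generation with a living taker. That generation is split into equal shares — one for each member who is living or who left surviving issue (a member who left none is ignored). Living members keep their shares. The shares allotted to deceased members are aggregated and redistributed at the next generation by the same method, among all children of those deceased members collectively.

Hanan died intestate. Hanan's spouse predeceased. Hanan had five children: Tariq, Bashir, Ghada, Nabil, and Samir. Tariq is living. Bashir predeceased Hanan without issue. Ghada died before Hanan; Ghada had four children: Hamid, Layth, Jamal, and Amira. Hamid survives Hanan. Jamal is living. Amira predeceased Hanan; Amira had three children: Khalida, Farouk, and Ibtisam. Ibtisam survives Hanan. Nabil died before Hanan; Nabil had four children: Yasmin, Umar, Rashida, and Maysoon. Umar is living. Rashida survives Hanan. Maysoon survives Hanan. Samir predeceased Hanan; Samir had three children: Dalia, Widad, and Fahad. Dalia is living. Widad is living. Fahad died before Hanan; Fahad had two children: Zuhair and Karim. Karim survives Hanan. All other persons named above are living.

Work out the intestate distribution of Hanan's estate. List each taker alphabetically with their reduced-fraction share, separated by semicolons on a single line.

There is no surviving spouse, so the entire estate passes to Hanan's descendants per capita at each generation.
At generation 1 (Tariq, Ghada, Nabil, Samir) there are 4 shares of (1)/4 = 1/4 each.
Living: Tariq — each takes 1/4.
Deceased: Ghada, Nabil, and Samir. Their combined 3/4 is pooled and carried to generation 2.
At generation 2 (Hamid, Layth, Jamal, Amira, Yasmin, Umar, Rashida, Maysoon, Dalia, Widad, Fahad) there are 11 shares of (3/4)/11 = 3/44 each.
Living: Hamid, Layth, Jamal, Yasmin, Umar, Rashida, Maysoon, Dalia, and Widad — each takes 3/44.
Deceased: Amira and Fahad. Their combined 3/22 is pooled and carried to generation 3.
At generation 3 (Khalida, Farouk, Ibtisam, Zuhair, Karim) there are 5 shares of (3/22)/5 = 3/110 each.
Living: Khalida, Farouk, Ibtisam, Zuhair, and Karim — each takes 3/110.

Dalia 3/44; Farouk 3/110; Hamid 3/44; Ibtisam 3/110; Jamal 3/44; Karim 3/110; Khalida 3/110; Layth 3/44; Maysoon 3/44; Rashida 3/44; Tariq 1/4; Umar 3/44; Widad 3/44; Yasmin 3/44; Zuhair 3/110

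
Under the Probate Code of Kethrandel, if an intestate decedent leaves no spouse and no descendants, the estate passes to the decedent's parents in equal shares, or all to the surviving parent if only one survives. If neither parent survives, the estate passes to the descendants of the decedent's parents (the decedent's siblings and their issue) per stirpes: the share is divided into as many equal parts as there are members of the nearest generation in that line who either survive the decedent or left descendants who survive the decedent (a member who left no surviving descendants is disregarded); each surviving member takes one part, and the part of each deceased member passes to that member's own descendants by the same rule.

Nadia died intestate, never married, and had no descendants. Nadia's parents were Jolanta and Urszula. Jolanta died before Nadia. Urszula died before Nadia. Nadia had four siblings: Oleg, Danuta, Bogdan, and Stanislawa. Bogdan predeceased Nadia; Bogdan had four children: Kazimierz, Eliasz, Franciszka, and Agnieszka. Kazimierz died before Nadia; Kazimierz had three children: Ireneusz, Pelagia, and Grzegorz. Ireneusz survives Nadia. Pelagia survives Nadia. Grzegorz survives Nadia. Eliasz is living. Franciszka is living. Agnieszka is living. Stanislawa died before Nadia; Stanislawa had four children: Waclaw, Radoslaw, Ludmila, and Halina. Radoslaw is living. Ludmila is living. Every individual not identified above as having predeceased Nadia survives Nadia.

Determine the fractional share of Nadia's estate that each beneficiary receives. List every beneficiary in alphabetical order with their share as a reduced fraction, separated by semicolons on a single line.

Neither parent survives and there are no descendants, so the estate passes to Nadia's siblings and their issue per stirpes.
The estate is divided into 4 equal shares of 1/4 among Oleg, Danuta, Bogdan, Stanislawa.
Oleg is living and takes 1/4.
Danuta is living and takes 1/4.
Bogdan predeceased; the 1/4 allotted to Bogdan's branch passes to Bogdan's issue by representation.
The 1/4 is divided into 4 equal shares of 1/16 among Kazimierz, Eliasz, Franciszka, Agnieszka.
Kazimierz predeceased; the 1/16 allotted to Kazimierz's branch passes to Kazimierz's issue by representation.
The 1/16 is divided into 3 equal shares of 1/48 among Ireneusz, Pelagia, Grzegorz.
Ireneusz is living and takes 1/48.
Pelagia is living and takes 1/48.
Grzegorz is living and takes 1/48.
Eliasz is living and takes 1/16.
Franciszka is living and takes 1/16.
Agnieszka is living and takes 1/16.
Stanislawa predeceased; the 1/4 allotted to Stanislawa's branch passes to Stanislawa's issue by representation.
The 1/4 is divided into 4 equal shares of 1/16 among Waclaw, Radoslaw, Ludmila, Halina.
Waclaw is living and takes 1/16.
Radoslaw is living and takes 1/16.
Ludmila is living and takes 1/16.
Halina is living and takes 1/16.

Agnieszka 1/16; Danuta 1/4; Eliasz 1/16; Franciszka 1/16; Grzegorz 1/48; Halina 1/16; Ireneusz 1/48; Ludmila 1/16; Oleg 1/4; Pelagia 1/48; Radoslaw 1/16; Waclaw 1/16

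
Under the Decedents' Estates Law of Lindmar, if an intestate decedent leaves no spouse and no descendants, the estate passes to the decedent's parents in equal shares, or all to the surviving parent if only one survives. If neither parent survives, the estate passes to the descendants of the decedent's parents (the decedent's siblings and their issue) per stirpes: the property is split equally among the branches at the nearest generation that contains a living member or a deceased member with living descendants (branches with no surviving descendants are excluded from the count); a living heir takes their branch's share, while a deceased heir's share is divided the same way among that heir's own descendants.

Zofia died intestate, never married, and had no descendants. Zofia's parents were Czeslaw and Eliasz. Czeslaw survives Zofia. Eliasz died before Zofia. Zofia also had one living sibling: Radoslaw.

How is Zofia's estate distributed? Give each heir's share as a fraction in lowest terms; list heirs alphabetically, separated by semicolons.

Only one parent, Czeslaw, survives, so Czeslaw takes the entire estate. The siblings take nothing because a surviving parent has priority.

Czeslaw 1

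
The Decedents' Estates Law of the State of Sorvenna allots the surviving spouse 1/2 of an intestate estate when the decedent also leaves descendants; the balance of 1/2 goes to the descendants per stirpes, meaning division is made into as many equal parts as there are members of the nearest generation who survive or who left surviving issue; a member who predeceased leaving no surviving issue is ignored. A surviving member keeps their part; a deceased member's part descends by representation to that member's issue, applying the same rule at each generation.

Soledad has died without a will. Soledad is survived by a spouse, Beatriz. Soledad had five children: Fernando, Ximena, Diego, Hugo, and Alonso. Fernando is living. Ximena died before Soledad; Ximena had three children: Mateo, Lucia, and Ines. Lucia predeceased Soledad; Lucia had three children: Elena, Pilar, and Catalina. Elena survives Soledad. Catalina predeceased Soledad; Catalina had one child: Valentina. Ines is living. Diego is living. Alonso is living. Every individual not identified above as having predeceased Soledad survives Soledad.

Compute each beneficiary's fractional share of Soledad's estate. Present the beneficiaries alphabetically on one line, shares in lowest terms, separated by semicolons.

Beatriz, as surviving spouse, takes 1/2.
The remaining 1/2 passes to Soledad's descendants per stirpes.
The 1/2 is divided into 5 equal shares of 1/10 among Fernando, Ximena, Diego, Hugo, Alonso.
Fernando is living and takes 1/10.
Ximena predeceased; the 1/10 allotted to Ximena's branch passes to Ximena's issue by representation.
The 1/10 is divided into 3 equal shares of 1/30 among Mateo, Lucia, Ines.
Mateo is living and takes 1/30.
Lucia predeceased; the 1/30 allotted to Lucia's branch passes to Lucia's issue by representation.
The 1/30 is divided into 3 equal shares of 1/90 among Elena, Pilar, Catalina.
Elena is living and takes 1/90.
Pilar is living and takes 1/90.
Catalina predeceased; the 1/90 allotted to Catalina's branch passes to Catalina's issue by representation.
Valentina is the sole taker at this level and receives the full 1/90.
Ines is living and takes 1/30.
Diego is living and takes 1/10.
Hugo is living and takes 1/10.
Alonso is living and takes 1/10.

Alonso 1/10; Beatriz 1/2; Diego 1/10; Elena 1/90; Fernando 1/10; Hugo 1/10; Ines 1/30; Mateo 1/30; Pilar 1/90; Valentina 1/90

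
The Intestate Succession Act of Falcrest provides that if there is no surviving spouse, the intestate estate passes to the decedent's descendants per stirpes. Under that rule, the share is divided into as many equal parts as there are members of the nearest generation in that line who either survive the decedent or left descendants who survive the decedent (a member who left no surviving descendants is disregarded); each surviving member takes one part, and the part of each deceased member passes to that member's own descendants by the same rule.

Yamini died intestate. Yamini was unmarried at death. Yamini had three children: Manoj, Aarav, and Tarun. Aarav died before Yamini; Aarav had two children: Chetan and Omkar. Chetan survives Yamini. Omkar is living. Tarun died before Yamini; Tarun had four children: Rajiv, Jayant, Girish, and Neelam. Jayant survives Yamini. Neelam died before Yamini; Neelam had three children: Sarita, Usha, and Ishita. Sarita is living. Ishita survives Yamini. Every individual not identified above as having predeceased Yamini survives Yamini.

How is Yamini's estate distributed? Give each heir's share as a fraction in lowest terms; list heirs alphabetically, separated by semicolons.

There is no surviving spouse, so the entire estate passes to Yamini's descendants per stirpes.
The estate is divided into 3 equal shares of 1/3 among Manoj, Aarav, Tarun.
Manoj is living and takes 1/3.
Aarav predeceased; the 1/3 allotted to Aarav's branch passes to Aarav's issue by representation.
The 1/3 is divided into 2 equal shares of 1/6 among Chetan, Omkar.
Chetan is living and takes 1/6.
Omkar is living and takes 1/6.
Tarun predeceased; the 1/3 allotted to Tarun's branch passes to Tarun's issue by representation.
The 1/3 is divided into 4 equal shares of 1/12 among Rajiv, Jayant, Girish, Neelam.
Rajiv is living and takes 1/12.
Jayant is living and takes 1/12.
Girish is living and takes 1/12.
Neelam predeceased; the 1/12 allotted to Neelam's branch passes to Neelam's issue by representation.
The 1/12 is divided into 3 equal shares of 1/36 among Sarita, Usha, Ishita.
Sarita is living and takes 1/36.
Usha is living and takes 1/36.
Ishita is living and takes 1/36.

Chetan 1/6; Girish 1/12; Ishita 1/36; Jayant 1/12; Manoj 1/3; Omkar 1/6; Rajiv 1/12; Sarita 1/36; Usha 1/36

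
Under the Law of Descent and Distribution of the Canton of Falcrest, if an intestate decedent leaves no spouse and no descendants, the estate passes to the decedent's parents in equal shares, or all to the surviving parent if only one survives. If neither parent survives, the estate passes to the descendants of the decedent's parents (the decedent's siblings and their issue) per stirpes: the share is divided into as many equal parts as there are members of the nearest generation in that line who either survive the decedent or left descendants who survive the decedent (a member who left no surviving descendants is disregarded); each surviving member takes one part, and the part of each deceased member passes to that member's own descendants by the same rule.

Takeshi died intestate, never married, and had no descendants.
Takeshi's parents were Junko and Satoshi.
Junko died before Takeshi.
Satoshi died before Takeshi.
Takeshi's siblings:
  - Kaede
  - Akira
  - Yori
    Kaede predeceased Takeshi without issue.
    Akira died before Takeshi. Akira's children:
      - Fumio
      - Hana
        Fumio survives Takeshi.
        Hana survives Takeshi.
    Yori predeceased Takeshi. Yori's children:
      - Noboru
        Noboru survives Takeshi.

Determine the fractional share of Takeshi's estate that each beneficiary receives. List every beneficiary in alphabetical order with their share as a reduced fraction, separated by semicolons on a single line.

Fumio 1/4; Hana 1/4; Noboru 1/2

Neither parent survives and there are no descendants, so the estate passes to Takeshi's siblings and their issue per stirpes.
Kaede left no surviving issue, so that branch lapses and is disregarded.
The estate is divided into 2 equal shares of 1/2 among Akira, Yori.
Akira predeceased; the 1/2 allotted to Akira's branch passes to Akira's issue by representation.
The 1/2 is divided into 2 equal shares of 1/4 among Fumio, Hana.
Fumio is living and takes 1/4.
Hana is living and takes 1/4.
Yori predeceased; the 1/2 allotted to Yori's branch passes to Yori's issue by representation.
Noboru is the sole taker at this level and receives the full 1/2.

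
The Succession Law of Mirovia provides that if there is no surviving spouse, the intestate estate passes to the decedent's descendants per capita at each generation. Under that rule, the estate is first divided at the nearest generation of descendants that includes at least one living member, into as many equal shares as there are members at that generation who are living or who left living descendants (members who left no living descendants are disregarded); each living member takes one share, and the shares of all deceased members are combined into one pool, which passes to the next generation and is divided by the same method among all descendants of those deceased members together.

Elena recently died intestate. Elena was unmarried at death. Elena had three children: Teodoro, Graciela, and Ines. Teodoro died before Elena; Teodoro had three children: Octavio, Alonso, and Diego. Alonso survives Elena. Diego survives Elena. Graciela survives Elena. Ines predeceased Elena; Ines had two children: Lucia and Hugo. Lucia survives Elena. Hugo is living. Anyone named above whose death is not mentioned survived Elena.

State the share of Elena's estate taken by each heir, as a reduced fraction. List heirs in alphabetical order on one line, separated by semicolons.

Alonso 2/15; Diego 2/15; Graciela 1/3; Hugo 2/15; Lucia 2/15; Octavio 2/15

There is no surviving spouse, so the entire estate passes to Elena's descendants per capita at each generation.
At generation 1 (Teodoro, Graciela, Ines) there are 3 shares of (1)/3 = 1/3 each.
Living: Graciela — each takes 1/3.
Deceased: Teodoro and Ines. Their combined 2/3 is pooled and carried to generation 2.
At generation 2 (Octavio, Alonso, Diego, Lucia, Hugo) there are 5 shares of (2/3)/5 = 2/15 each.
Living: Octavio, Alonso, Diego, Lucia, and Hugo — each takes 2/15.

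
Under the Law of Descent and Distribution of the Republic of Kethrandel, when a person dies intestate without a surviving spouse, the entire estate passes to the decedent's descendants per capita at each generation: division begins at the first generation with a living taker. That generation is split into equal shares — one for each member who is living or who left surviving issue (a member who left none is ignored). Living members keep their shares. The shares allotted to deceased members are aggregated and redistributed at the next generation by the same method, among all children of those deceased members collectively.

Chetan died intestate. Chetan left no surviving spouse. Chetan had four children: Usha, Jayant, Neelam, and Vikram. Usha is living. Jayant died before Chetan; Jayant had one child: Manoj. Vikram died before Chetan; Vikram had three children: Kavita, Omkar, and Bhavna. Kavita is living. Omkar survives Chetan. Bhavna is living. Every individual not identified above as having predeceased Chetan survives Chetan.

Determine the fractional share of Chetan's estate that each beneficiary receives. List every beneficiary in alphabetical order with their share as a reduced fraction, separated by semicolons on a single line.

There is no surviving spouse, so the entire estate passes to Chetan's descendants per capita at each generation.
At generation 1 (Usha, Jayant, Neelam, Vikram) there are 4 shares of (1)/4 = 1/4 each.
Living: Usha and Neelam — each takes 1/4.
Deceased: Jayant and Vikram. Their combined 1/2 is pooled and carried to generation 2.
At generation 2 (Manoj, Kavita, Omkar, Bhavna) there are 4 shares of (1/2)/4 = 1/8 each.
Living: Manoj, Kavita, Omkar, and Bhavna — each takes 1/8.

Bhavna 1/8; Kavita 1/8; Manoj 1/8; Neelam 1/4; Omkar 1/8; Usha 1/4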